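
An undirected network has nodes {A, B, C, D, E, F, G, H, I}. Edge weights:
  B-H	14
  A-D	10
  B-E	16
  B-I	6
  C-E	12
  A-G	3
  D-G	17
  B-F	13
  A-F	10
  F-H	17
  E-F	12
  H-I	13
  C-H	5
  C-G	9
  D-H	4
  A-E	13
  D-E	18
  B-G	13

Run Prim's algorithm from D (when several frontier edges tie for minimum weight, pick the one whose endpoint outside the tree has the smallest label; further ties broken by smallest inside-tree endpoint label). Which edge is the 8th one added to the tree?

B-I

Grow the tree from D using Prim:
Step 1: cheapest edge leaving the tree is D-H (4); add H.
Step 2: cheapest edge leaving the tree is C-H (5); add C.
Step 3: cheapest edge leaving the tree is C-G (9); add G.
Step 4: cheapest edge leaving the tree is A-G (3); add A.
Step 5: cheapest edge leaving the tree is A-F (10); add F.
Step 6: cheapest edge leaving the tree is C-E (12); add E.
Step 7: cheapest edge leaving the tree is B-F (13); add B.
Step 8: cheapest edge leaving the tree is B-I (6); add I.
The 8th edge added is B-I.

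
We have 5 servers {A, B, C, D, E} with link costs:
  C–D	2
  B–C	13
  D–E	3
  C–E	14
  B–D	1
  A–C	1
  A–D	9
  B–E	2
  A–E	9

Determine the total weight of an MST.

6

Kruskal's algorithm — process edges by increasing weight (ties by edge label):
A–C (1): add — endpoints in different components.
B–D (1): add — endpoints in different components.
B–E (2): add — endpoints in different components.
C–D (2): add — endpoints in different components.
MST edges: A–C, B–D, B–E, C–D; total weight 1+1+2+2 = 6.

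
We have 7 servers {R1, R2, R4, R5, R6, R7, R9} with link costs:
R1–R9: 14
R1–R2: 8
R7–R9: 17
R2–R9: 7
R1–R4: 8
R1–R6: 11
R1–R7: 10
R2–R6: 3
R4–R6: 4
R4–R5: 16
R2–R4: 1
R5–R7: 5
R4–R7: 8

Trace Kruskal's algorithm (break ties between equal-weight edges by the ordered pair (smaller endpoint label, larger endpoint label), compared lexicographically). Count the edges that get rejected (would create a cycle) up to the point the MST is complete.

2

Sort edges by weight, then run Kruskal:
R2–R4 (1): add — endpoints in different components.
R2–R6 (3): add — endpoints in different components.
R4–R6 (4): skip — R4 and R6 already connected.
R5–R7 (5): add — endpoints in different components.
R2–R9 (7): add — endpoints in different components.
R1–R2 (8): add — endpoints in different components.
R1–R4 (8): skip — R1 and R4 already connected.
R4–R7 (8): add — endpoints in different components.
Edges rejected before the tree was complete: 2.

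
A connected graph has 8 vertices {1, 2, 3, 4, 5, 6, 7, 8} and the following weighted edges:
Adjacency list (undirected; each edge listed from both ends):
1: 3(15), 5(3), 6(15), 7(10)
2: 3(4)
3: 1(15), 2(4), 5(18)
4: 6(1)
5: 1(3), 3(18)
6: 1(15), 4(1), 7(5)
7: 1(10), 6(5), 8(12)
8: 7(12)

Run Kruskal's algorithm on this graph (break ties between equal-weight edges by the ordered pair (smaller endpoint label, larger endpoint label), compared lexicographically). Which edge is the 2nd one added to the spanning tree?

1-5

Sort edges by weight, then run Kruskal:
4 6 (1): add — endpoints in different components.
1 5 (3): add — endpoints in different components.
2 3 (4): add — endpoints in different components.
6 7 (5): add — endpoints in different components.
1 7 (10): add — endpoints in different components.
7 8 (12): add — endpoints in different components.
1 3 (15): add — endpoints in different components.
The 2nd edge added is 1 5.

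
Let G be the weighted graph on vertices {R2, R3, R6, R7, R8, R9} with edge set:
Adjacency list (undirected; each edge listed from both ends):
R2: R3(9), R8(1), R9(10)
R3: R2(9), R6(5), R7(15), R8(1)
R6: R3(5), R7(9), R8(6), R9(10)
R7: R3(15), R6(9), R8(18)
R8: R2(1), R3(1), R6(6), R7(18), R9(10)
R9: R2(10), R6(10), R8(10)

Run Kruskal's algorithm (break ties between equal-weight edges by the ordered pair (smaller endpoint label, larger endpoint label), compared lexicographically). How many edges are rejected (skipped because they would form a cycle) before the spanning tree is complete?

2

Kruskal's algorithm — process edges by increasing weight (ties by edge label):
R2-R8 (1): add — endpoints in different components.
R3-R8 (1): add — endpoints in different components.
R3-R6 (5): add — endpoints in different components.
R6-R8 (6): skip — R8 and R6 already connected.
R2-R3 (9): skip — R3 and R2 already connected.
R6-R7 (9): add — endpoints in different components.
R2-R9 (10): add — endpoints in different components.
Edges rejected before the tree was complete: 2.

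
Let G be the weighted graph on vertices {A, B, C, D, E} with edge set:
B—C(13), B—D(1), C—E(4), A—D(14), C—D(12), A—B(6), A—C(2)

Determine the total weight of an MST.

13

Sort edges by weight, then run Kruskal:
B—D (1): add. Components now {A} {B,D} {C} {E}
A—C (2): add. Components now {A,C} {B,D} {E}
C—E (4): add. Components now {A,C,E} {B,D}
A—B (6): add. Components now {A,B,C,D,E}
MST edges: B—D, A—C, C—E, A—B; total weight 1+2+4+6 = 13.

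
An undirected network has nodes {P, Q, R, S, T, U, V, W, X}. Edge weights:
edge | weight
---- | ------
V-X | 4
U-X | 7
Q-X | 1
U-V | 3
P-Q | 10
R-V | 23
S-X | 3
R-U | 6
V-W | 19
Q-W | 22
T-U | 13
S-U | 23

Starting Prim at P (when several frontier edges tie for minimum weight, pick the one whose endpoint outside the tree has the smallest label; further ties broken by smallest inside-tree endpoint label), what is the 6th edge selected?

Grow the tree from P using Prim:
Step 1: frontier [P-Q 10] → take P-Q (10); add Q.
Step 2: frontier [Q-X 1, Q-W 22] → take Q-X (1); add X.
Step 3: frontier [Q-W 22, S-X 3, V-X 4, U-X 7] → take S-X (3); add S.
Step 4: frontier [Q-W 22, S-U 23, V-X 4, U-X 7] → take V-X (4); add V.
Step 5: frontier [Q-W 22, S-U 23, U-V 3, V-W 19, R-V 23, U-X 7] → take U-V (3); add U.
Step 6: frontier [Q-W 22, R-U 6, T-U 13, V-W 19, R-V 23] → take R-U (6); add R.
Step 7: frontier [Q-W 22, T-U 13, V-W 19] → take T-U (13); add T.
Step 8: frontier [Q-W 22, V-W 19] → take V-W (19); add W.
The 6th edge added is R-U.

R-U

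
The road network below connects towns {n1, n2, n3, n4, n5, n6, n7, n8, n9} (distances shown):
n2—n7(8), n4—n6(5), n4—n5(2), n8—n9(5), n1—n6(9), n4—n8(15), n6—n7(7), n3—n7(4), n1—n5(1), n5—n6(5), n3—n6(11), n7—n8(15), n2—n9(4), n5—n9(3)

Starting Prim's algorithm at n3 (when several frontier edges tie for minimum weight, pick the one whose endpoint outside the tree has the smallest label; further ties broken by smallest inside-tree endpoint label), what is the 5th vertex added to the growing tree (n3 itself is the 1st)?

n5

Prim, starting at n3.
Step 1: frontier [n3—n7 4, n3—n6 11] → take n3—n7 (4); add n7.
Step 2: frontier [n3—n6 11, n6—n7 7, n2—n7 8, n7—n8 15] → take n6—n7 (7); add n6.
Step 3: frontier [n4—n6 5, n5—n6 5, n1—n6 9, n2—n7 8, n7—n8 15] → take n4—n6 (5); add n4.
Step 4: frontier [n4—n5 2, n4—n8 15, n5—n6 5, n1—n6 9, n2—n7 8, n7—n8 15] → take n4—n5 (2); add n5.
Step 5: frontier [n4—n8 15, n1—n5 1, n5—n9 3, n1—n6 9, n2—n7 8, n7—n8 15] → take n1—n5 (1); add n1.
Step 6: frontier [n4—n8 15, n5—n9 3, n2—n7 8, n7—n8 15] → take n5—n9 (3); add n9.
Step 7: frontier [n4—n8 15, n2—n7 8, n7—n8 15, n2—n9 4, n8—n9 5] → take n2—n9 (4); add n2.
Step 8: frontier [n4—n8 15, n7—n8 15, n8—n9 5] → take n8—n9 (5); add n8.
Vertex order: n3, n7, n6, n4, n5, n1, n9, n2, n8. The 5th vertex is n5.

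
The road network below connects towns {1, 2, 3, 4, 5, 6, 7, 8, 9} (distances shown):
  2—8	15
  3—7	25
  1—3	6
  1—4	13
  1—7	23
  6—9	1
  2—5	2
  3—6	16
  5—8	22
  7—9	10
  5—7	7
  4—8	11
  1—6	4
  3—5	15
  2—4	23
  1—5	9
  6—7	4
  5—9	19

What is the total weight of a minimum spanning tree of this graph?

48

Kruskal's algorithm — process edges by increasing weight (ties by edge label):
6—9 (1): add — endpoints in different components.
2—5 (2): add — endpoints in different components.
1—6 (4): add — endpoints in different components.
6—7 (4): add — endpoints in different components.
1—3 (6): add — endpoints in different components.
5—7 (7): add — endpoints in different components.
1—5 (9): skip — 1 and 5 already connected.
7—9 (10): skip — 7 and 9 already connected.
4—8 (11): add — endpoints in different components.
1—4 (13): add — endpoints in different components.
MST edges: 6—9, 2—5, 1—6, 6—7, 1—3, 5—7, 4—8, 1—4; total weight 1+2+4+4+6+7+11+13 = 48.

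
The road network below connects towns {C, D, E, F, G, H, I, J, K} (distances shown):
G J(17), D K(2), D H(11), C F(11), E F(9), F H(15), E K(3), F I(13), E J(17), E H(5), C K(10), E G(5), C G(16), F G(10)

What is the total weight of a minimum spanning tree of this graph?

64

Grow the tree from E using Prim:
Step 1: frontier [E K 3, E G 5, E H 5, E F 9, E J 17] → take E K (3); add K.
Step 2: frontier [E G 5, E H 5, E F 9, E J 17, D K 2, C K 10] → take D K (2); add D.
Step 3: frontier [D H 11, E G 5, E H 5, E F 9, E J 17, C K 10] → take E G (5); add G.
Step 4: frontier [D H 11, E H 5, E F 9, E J 17, F G 10, C G 16, G J 17, C K 10] → take E H (5); add H.
Step 5: frontier [E F 9, E J 17, F G 10, C G 16, G J 17, F H 15, C K 10] → take E F (9); add F.
Step 6: frontier [E J 17, C F 11, F I 13, C G 16, G J 17, C K 10] → take C K (10); add C.
Step 7: frontier [E J 17, F I 13, G J 17] → take F I (13); add I.
Step 8: frontier [E J 17, G J 17] → take E J (17); add J.
MST edges: E K, D K, E G, E H, E F, C K, F I, E J; total weight 3+2+5+5+9+10+13+17 = 64.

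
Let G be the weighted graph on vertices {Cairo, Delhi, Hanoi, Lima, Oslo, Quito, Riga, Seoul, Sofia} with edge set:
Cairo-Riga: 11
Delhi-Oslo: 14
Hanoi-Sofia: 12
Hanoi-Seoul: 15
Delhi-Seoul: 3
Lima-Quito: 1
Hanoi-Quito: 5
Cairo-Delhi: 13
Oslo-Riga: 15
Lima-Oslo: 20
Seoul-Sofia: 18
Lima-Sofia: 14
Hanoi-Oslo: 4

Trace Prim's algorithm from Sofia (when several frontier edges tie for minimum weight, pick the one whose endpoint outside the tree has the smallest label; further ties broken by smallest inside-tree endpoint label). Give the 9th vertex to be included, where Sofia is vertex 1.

Riga

Prim's algorithm from Sofia:
Step 1: cheapest edge leaving the tree is Hanoi-Sofia (12); add Hanoi.
Step 2: cheapest edge leaving the tree is Hanoi-Oslo (4); add Oslo.
Step 3: cheapest edge leaving the tree is Hanoi-Quito (5); add Quito.
Step 4: cheapest edge leaving the tree is Lima-Quito (1); add Lima.
Step 5: cheapest edge leaving the tree is Delhi-Oslo (14); add Delhi.
Step 6: cheapest edge leaving the tree is Delhi-Seoul (3); add Seoul.
Step 7: cheapest edge leaving the tree is Cairo-Delhi (13); add Cairo.
Step 8: cheapest edge leaving the tree is Cairo-Riga (11); add Riga.
Vertex order: Sofia, Hanoi, Oslo, Quito, Lima, Delhi, Seoul, Cairo, Riga. The 9th vertex is Riga.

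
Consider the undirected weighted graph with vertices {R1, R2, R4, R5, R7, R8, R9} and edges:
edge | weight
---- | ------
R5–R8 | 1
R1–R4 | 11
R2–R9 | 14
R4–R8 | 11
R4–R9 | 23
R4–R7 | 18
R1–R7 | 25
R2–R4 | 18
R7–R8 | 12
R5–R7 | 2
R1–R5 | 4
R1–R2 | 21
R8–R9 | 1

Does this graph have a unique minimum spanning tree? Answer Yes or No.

No

Kruskal's algorithm — process edges by increasing weight (ties by edge label):
R5–R8 (1): add — endpoints in different components.
R8–R9 (1): add — endpoints in different components.
R5–R7 (2): add — endpoints in different components.
R1–R5 (4): add — endpoints in different components.
R1–R4 (11): add — endpoints in different components.
R4–R8 (11): skip — R4 and R8 already connected.
R7–R8 (12): skip — R7 and R8 already connected.
R2–R9 (14): add — endpoints in different components.
Non-tree edge R4–R8 has weight 11, equal to the heaviest edge on its tree cycle — swapping gives another MST of the same weight. Not unique.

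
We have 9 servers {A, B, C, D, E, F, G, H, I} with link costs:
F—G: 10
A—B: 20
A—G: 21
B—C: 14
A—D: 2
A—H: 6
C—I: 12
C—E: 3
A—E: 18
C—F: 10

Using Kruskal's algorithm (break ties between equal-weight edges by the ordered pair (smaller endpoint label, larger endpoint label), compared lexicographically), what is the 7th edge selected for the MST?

Kruskal's algorithm — process edges by increasing weight (ties by edge label):
A—D (2): add — endpoints in different components.
C—E (3): add — endpoints in different components.
A—H (6): add — endpoints in different components.
C—F (10): add — endpoints in different components.
F—G (10): add — endpoints in different components.
C—I (12): add — endpoints in different components.
B—C (14): add — endpoints in different components.
A—E (18): add — endpoints in different components.
The 7th edge added is B—C.

B-C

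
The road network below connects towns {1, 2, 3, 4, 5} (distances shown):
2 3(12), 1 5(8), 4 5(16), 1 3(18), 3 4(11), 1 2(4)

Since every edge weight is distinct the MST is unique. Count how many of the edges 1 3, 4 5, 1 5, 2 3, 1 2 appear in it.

Kruskal: consider edges lightest-first.
1 2 (4): add — endpoints in different components.
1 5 (8): add — endpoints in different components.
3 4 (11): add — endpoints in different components.
2 3 (12): add — endpoints in different components.
MST edge set: {1 2, 1 5, 3 4, 2 3}.
Of the listed edges, {1 5, 2 3, 1 2} are in the MST → 3.

3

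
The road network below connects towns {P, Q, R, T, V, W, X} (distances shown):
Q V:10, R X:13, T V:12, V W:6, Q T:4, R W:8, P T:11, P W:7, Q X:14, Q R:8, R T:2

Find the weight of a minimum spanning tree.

40

Prim's algorithm from P:
Step 1: cheapest edge leaving the tree is P W (7); add W.
Step 2: cheapest edge leaving the tree is V W (6); add V.
Step 3: cheapest edge leaving the tree is R W (8); add R.
Step 4: cheapest edge leaving the tree is R T (2); add T.
Step 5: cheapest edge leaving the tree is Q T (4); add Q.
Step 6: cheapest edge leaving the tree is R X (13); add X.
MST edges: P W, V W, R W, R T, Q T, R X; total weight 7+6+8+2+4+13 = 40.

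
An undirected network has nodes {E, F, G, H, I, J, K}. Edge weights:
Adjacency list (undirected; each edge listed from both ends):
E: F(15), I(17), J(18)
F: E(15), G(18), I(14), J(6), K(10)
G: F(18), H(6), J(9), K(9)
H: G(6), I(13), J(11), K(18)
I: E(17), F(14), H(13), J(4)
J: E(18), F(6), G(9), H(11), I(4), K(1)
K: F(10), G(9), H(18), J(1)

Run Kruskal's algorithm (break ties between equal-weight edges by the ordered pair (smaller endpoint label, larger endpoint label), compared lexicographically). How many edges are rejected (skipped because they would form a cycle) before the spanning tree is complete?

Sort edges by weight, then run Kruskal:
J–K (1): add — endpoints in different components.
I–J (4): add — endpoints in different components.
F–J (6): add — endpoints in different components.
G–H (6): add — endpoints in different components.
G–J (9): add — endpoints in different components.
G–K (9): skip — G and K already connected.
F–K (10): skip — F and K already connected.
H–J (11): skip — H and J already connected.
H–I (13): skip — H and I already connected.
F–I (14): skip — F and I already connected.
E–F (15): add — endpoints in different components.
Edges rejected before the tree was complete: 5.

5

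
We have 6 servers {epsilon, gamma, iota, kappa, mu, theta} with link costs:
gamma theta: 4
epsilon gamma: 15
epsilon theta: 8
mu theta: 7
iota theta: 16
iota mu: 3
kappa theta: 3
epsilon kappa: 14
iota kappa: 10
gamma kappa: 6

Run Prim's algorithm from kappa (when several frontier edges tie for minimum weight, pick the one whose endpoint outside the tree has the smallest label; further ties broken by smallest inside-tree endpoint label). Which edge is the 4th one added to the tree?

Grow the tree from kappa using Prim:
Step 1: cheapest edge leaving the tree is kappa theta (3); add theta.
Step 2: cheapest edge leaving the tree is gamma theta (4); add gamma.
Step 3: cheapest edge leaving the tree is mu theta (7); add mu.
Step 4: cheapest edge leaving the tree is iota mu (3); add iota.
Step 5: cheapest edge leaving the tree is epsilon theta (8); add epsilon.
The 4th edge added is iota mu.

iota-mu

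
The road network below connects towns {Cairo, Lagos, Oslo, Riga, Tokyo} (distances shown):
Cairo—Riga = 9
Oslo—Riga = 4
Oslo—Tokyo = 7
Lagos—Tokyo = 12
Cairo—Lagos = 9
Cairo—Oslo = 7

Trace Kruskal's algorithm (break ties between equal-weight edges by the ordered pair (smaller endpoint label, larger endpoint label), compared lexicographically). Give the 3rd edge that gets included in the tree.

Oslo-Tokyo

Kruskal's algorithm — process edges by increasing weight (ties by edge label):
Oslo—Riga (4): add — endpoints in different components.
Cairo—Oslo (7): add — endpoints in different components.
Oslo—Tokyo (7): add — endpoints in different components.
Cairo—Lagos (9): add — endpoints in different components.
The 3rd edge added is Oslo—Tokyo.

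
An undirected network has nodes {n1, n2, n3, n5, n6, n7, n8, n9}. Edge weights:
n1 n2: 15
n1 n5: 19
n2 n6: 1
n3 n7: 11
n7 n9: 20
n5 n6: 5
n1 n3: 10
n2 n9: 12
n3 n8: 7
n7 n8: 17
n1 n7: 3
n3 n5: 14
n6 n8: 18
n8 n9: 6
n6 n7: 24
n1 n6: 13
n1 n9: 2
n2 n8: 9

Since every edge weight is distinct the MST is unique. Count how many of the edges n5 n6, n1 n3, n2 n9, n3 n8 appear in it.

Kruskal's algorithm — process edges by increasing weight (ties by edge label):
n2 n6 (1): add — endpoints in different components.
n1 n9 (2): add — endpoints in different components.
n1 n7 (3): add — endpoints in different components.
n5 n6 (5): add — endpoints in different components.
n8 n9 (6): add — endpoints in different components.
n3 n8 (7): add — endpoints in different components.
n2 n8 (9): add — endpoints in different components.
MST edge set: {n2 n6, n1 n9, n1 n7, n5 n6, n8 n9, n3 n8, n2 n8}.
Of the listed edges, {n5 n6, n3 n8} are in the MST → 2.

2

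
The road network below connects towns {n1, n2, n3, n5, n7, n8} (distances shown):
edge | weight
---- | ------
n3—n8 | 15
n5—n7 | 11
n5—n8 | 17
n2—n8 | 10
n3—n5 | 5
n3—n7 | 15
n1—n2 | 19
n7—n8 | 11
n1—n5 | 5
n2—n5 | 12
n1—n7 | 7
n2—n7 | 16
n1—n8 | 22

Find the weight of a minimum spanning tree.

Kruskal: consider edges lightest-first.
n1—n5 (5): add — endpoints in different components.
n3—n5 (5): add — endpoints in different components.
n1—n7 (7): add — endpoints in different components.
n2—n8 (10): add — endpoints in different components.
n5—n7 (11): skip — n7 and n5 already connected.
n7—n8 (11): add — endpoints in different components.
MST edges: n1—n5, n3—n5, n1—n7, n2—n8, n7—n8; total weight 5+5+7+10+11 = 38.

38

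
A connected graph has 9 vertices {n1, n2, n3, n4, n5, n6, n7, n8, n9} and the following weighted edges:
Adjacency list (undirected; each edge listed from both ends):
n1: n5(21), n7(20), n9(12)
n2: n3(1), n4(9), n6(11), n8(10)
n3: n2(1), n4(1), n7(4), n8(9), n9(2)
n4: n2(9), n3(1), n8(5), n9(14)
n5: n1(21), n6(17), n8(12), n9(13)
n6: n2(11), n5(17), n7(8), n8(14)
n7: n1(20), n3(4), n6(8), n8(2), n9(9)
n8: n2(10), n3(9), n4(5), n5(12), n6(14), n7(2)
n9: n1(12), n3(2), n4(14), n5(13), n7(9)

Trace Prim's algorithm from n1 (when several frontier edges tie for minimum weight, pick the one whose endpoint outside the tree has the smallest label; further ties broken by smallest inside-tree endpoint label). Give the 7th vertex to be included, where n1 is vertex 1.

n8

Prim's algorithm from n1:
Step 1: cheapest edge leaving the tree is n1-n9 (12); add n9.
Step 2: cheapest edge leaving the tree is n3-n9 (2); add n3.
Step 3: cheapest edge leaving the tree is n2-n3 (1); add n2.
Step 4: cheapest edge leaving the tree is n3-n4 (1); add n4.
Step 5: cheapest edge leaving the tree is n3-n7 (4); add n7.
Step 6: cheapest edge leaving the tree is n7-n8 (2); add n8.
Step 7: cheapest edge leaving the tree is n6-n7 (8); add n6.
Step 8: cheapest edge leaving the tree is n5-n8 (12); add n5.
Vertex order: n1, n9, n3, n2, n4, n7, n8, n6, n5. The 7th vertex is n8.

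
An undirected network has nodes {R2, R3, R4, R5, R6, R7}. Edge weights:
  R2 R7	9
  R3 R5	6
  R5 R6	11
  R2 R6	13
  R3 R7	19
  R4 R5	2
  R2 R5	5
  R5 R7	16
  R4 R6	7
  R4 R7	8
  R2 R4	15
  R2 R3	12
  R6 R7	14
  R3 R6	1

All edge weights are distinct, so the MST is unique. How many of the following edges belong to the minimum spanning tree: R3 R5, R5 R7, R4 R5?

Kruskal's algorithm — process edges by increasing weight (ties by edge label):
R3 R6 (1): add — endpoints in different components.
R4 R5 (2): add — endpoints in different components.
R2 R5 (5): add — endpoints in different components.
R3 R5 (6): add — endpoints in different components.
R4 R6 (7): skip — R6 and R4 already connected.
R4 R7 (8): add — endpoints in different components.
MST edge set: {R3 R6, R4 R5, R2 R5, R3 R5, R4 R7}.
Of the listed edges, {R3 R5, R4 R5} are in the MST → 2.

2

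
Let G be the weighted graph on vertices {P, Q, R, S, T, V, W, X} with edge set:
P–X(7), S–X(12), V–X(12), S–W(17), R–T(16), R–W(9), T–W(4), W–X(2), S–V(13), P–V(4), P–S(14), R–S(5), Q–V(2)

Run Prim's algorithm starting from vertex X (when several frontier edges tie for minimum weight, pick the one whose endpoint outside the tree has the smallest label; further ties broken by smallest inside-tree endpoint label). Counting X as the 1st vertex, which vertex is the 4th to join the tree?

P

Prim's algorithm from X:
Step 1: frontier [W–X 2, P–X 7, S–X 12, V–X 12] → take W–X (2); add W.
Step 2: frontier [T–W 4, R–W 9, S–W 17, P–X 7, S–X 12, V–X 12] → take T–W (4); add T.
Step 3: frontier [R–T 16, R–W 9, S–W 17, P–X 7, S–X 12, V–X 12] → take P–X (7); add P.
Step 4: frontier [P–V 4, P–S 14, R–T 16, R–W 9, S–W 17, S–X 12, V–X 12] → take P–V (4); add V.
Step 5: frontier [P–S 14, R–T 16, Q–V 2, S–V 13, R–W 9, S–W 17, S–X 12] → take Q–V (2); add Q.
Step 6: frontier [P–S 14, R–T 16, S–V 13, R–W 9, S–W 17, S–X 12] → take R–W (9); add R.
Step 7: frontier [P–S 14, R–S 5, S–V 13, S–W 17, S–X 12] → take R–S (5); add S.
Vertex order: X, W, T, P, V, Q, R, S. The 4th vertex is P.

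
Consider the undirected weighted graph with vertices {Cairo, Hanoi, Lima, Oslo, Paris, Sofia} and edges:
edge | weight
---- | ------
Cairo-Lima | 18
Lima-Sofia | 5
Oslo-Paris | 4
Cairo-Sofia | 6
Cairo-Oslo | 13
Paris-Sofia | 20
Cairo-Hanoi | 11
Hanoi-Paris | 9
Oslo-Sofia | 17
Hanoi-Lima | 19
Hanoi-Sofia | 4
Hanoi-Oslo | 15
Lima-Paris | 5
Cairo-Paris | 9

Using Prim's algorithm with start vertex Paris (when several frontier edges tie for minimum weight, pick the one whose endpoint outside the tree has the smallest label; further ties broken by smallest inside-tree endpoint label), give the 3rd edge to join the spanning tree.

Lima-Sofia

Prim's algorithm from Paris:
Step 1: frontier [Oslo-Paris 4, Lima-Paris 5, Cairo-Paris 9, Hanoi-Paris 9, Paris-Sofia 20] → take Oslo-Paris (4); add Oslo.
Step 2: frontier [Cairo-Oslo 13, Hanoi-Oslo 15, Oslo-Sofia 17, Lima-Paris 5, Cairo-Paris 9, Hanoi-Paris 9, Paris-Sofia 20] → take Lima-Paris (5); add Lima.
Step 3: frontier [Lima-Sofia 5, Cairo-Lima 18, Hanoi-Lima 19, Cairo-Oslo 13, Hanoi-Oslo 15, Oslo-Sofia 17, Cairo-Paris 9, Hanoi-Paris 9, Paris-Sofia 20] → take Lima-Sofia (5); add Sofia.
Step 4: frontier [Cairo-Lima 18, Hanoi-Lima 19, Cairo-Oslo 13, Hanoi-Oslo 15, Cairo-Paris 9, Hanoi-Paris 9, Hanoi-Sofia 4, Cairo-Sofia 6] → take Hanoi-Sofia (4); add Hanoi.
Step 5: frontier [Cairo-Hanoi 11, Cairo-Lima 18, Cairo-Oslo 13, Cairo-Paris 9, Cairo-Sofia 6] → take Cairo-Sofia (6); add Cairo.
The 3rd edge added is Lima-Sofia.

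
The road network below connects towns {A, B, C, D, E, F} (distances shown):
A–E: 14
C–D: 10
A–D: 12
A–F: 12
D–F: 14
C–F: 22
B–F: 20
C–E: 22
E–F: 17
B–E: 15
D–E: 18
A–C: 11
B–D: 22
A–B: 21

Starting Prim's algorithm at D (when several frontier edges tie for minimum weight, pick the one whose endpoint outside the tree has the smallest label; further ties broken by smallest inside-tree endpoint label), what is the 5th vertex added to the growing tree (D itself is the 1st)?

Prim, starting at D.
Step 1: frontier [C–D 10, A–D 12, D–F 14, D–E 18, B–D 22] → take C–D (10); add C.
Step 2: frontier [A–C 11, C–E 22, C–F 22, A–D 12, D–F 14, D–E 18, B–D 22] → take A–C (11); add A.
Step 3: frontier [A–F 12, A–E 14, A–B 21, C–E 22, C–F 22, D–F 14, D–E 18, B–D 22] → take A–F (12); add F.
Step 4: frontier [A–E 14, A–B 21, C–E 22, D–E 18, B–D 22, E–F 17, B–F 20] → take A–E (14); add E.
Step 5: frontier [A–B 21, B–D 22, B–E 15, B–F 20] → take B–E (15); add B.
Vertex order: D, C, A, F, E, B. The 5th vertex is E.

E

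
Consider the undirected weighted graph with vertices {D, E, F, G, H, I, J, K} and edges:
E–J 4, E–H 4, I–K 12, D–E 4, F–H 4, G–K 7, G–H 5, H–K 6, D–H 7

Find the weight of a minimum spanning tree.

Prim's algorithm from K:
Step 1: cheapest edge leaving the tree is H–K (6); add H.
Step 2: cheapest edge leaving the tree is E–H (4); add E.
Step 3: cheapest edge leaving the tree is D–E (4); add D.
Step 4: cheapest edge leaving the tree is F–H (4); add F.
Step 5: cheapest edge leaving the tree is E–J (4); add J.
Step 6: cheapest edge leaving the tree is G–H (5); add G.
Step 7: cheapest edge leaving the tree is I–K (12); add I.
MST edges: H–K, E–H, D–E, F–H, E–J, G–H, I–K; total weight 6+4+4+4+4+5+12 = 39.

39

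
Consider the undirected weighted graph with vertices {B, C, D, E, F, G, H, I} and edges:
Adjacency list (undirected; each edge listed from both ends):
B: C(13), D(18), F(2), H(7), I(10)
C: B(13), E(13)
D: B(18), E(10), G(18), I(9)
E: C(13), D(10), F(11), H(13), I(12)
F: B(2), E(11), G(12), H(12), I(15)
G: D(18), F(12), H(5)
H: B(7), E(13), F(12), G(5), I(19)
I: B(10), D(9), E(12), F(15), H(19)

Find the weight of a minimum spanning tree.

56

Prim, starting at F.
Step 1: cheapest edge leaving the tree is B—F (2); add B.
Step 2: cheapest edge leaving the tree is B—H (7); add H.
Step 3: cheapest edge leaving the tree is G—H (5); add G.
Step 4: cheapest edge leaving the tree is B—I (10); add I.
Step 5: cheapest edge leaving the tree is D—I (9); add D.
Step 6: cheapest edge leaving the tree is D—E (10); add E.
Step 7: cheapest edge leaving the tree is B—C (13); add C.
MST edges: B—F, B—H, G—H, B—I, D—I, D—E, B—C; total weight 2+7+5+10+9+10+13 = 56.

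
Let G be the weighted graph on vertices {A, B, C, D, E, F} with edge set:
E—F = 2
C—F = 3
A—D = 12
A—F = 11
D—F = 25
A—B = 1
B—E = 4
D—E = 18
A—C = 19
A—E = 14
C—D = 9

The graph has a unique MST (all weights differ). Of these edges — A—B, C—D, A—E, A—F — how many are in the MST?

2

Kruskal's algorithm — process edges by increasing weight (ties by edge label):
A—B (1): add. Components now {A,B} {C} {D} {E} {F}
E—F (2): add. Components now {A,B} {C} {D} {E,F}
C—F (3): add. Components now {A,B} {C,E,F} {D}
B—E (4): add. Components now {A,B,C,E,F} {D}
C—D (9): add. Components now {A,B,C,D,E,F}
MST edge set: {A—B, E—F, C—F, B—E, C—D}.
Of the listed edges, {A—B, C—D} are in the MST → 2.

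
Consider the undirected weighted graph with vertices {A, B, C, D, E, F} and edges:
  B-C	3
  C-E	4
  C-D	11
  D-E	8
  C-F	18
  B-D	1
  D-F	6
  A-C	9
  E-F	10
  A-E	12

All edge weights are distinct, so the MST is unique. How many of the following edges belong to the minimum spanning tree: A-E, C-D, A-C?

Kruskal's algorithm — process edges by increasing weight (ties by edge label):
B-D (1): add. Components now {A} {B,D} {C} {E} {F}
B-C (3): add. Components now {A} {B,C,D} {E} {F}
C-E (4): add. Components now {A} {B,C,D,E} {F}
D-F (6): add. Components now {A} {B,C,D,E,F}
D-E (8): skip — D and E already connected.
A-C (9): add. Components now {A,B,C,D,E,F}
MST edge set: {B-D, B-C, C-E, D-F, A-C}.
Of the listed edges, {A-C} are in the MST → 1.

1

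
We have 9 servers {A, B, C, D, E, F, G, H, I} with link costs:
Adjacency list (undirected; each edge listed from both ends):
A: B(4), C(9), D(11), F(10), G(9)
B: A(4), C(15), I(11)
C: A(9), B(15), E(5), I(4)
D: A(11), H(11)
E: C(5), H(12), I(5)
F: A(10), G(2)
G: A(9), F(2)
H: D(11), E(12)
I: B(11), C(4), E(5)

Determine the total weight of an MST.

Kruskal's algorithm — process edges by increasing weight (ties by edge label):
F-G (2): add — endpoints in different components.
A-B (4): add — endpoints in different components.
C-I (4): add — endpoints in different components.
C-E (5): add — endpoints in different components.
E-I (5): skip — E and I already connected.
A-C (9): add — endpoints in different components.
A-G (9): add — endpoints in different components.
A-F (10): skip — A and F already connected.
A-D (11): add — endpoints in different components.
B-I (11): skip — B and I already connected.
D-H (11): add — endpoints in different components.
MST edges: F-G, A-B, C-I, C-E, A-C, A-G, A-D, D-H; total weight 2+4+4+5+9+9+11+11 = 55.

55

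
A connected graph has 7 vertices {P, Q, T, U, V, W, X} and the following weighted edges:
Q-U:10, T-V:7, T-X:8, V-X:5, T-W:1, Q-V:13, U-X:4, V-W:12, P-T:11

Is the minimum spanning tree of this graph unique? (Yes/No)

Kruskal's algorithm — process edges by increasing weight (ties by edge label):
T-W (1): add. Components now {X} {U} {Q} {T,W} {P} {V}
U-X (4): add. Components now {U,X} {Q} {T,W} {P} {V}
V-X (5): add. Components now {U,V,X} {Q} {T,W} {P}
T-V (7): add. Components now {T,U,V,W,X} {Q} {P}
T-X (8): skip — X and T already connected.
Q-U (10): add. Components now {Q,T,U,V,W,X} {P}
P-T (11): add. Components now {P,Q,T,U,V,W,X}
Every non-tree edge has weight strictly greater than the heaviest edge on the tree path between its endpoints, so the MST is unique.

Yes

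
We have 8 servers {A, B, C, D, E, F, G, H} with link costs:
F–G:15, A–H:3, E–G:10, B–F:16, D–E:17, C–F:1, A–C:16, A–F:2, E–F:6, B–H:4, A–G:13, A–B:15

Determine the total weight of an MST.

43

Prim's algorithm from H:
Step 1: frontier [A–H 3, B–H 4] → take A–H (3); add A.
Step 2: frontier [A–F 2, A–G 13, A–B 15, A–C 16, B–H 4] → take A–F (2); add F.
Step 3: frontier [A–G 13, A–B 15, A–C 16, C–F 1, E–F 6, F–G 15, B–F 16, B–H 4] → take C–F (1); add C.
Step 4: frontier [A–G 13, A–B 15, E–F 6, F–G 15, B–F 16, B–H 4] → take B–H (4); add B.
Step 5: frontier [A–G 13, E–F 6, F–G 15] → take E–F (6); add E.
Step 6: frontier [A–G 13, E–G 10, D–E 17, F–G 15] → take E–G (10); add G.
Step 7: frontier [D–E 17] → take D–E (17); add D.
MST edges: A–H, A–F, C–F, B–H, E–F, E–G, D–E; total weight 3+2+1+4+6+10+17 = 43.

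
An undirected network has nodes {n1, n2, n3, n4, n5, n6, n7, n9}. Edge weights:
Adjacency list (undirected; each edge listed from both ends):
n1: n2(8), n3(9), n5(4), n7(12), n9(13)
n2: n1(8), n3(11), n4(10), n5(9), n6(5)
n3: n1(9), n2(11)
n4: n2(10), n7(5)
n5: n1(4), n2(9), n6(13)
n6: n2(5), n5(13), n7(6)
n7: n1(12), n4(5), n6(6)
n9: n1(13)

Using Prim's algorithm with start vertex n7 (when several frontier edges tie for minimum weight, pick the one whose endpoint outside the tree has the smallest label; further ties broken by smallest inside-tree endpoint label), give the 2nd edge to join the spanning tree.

n6-n7

Grow the tree from n7 using Prim:
Step 1: frontier [n4 n7 5, n6 n7 6, n1 n7 12] → take n4 n7 (5); add n4.
Step 2: frontier [n2 n4 10, n6 n7 6, n1 n7 12] → take n6 n7 (6); add n6.
Step 3: frontier [n2 n4 10, n2 n6 5, n5 n6 13, n1 n7 12] → take n2 n6 (5); add n2.
Step 4: frontier [n1 n2 8, n2 n5 9, n2 n3 11, n5 n6 13, n1 n7 12] → take n1 n2 (8); add n1.
Step 5: frontier [n1 n5 4, n1 n3 9, n1 n9 13, n2 n5 9, n2 n3 11, n5 n6 13] → take n1 n5 (4); add n5.
Step 6: frontier [n1 n3 9, n1 n9 13, n2 n3 11] → take n1 n3 (9); add n3.
Step 7: frontier [n1 n9 13] → take n1 n9 (13); add n9.
The 2nd edge added is n6 n7.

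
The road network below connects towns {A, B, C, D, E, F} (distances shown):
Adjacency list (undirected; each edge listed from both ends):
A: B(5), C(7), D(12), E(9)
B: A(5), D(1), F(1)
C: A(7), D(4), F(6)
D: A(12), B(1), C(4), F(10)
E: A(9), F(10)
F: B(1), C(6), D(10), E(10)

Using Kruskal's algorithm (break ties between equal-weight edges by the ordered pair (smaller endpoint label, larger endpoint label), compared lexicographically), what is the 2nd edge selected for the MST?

Sort edges by weight, then run Kruskal:
B–D (1): add. Components now {A} {B,D} {C} {E} {F}
B–F (1): add. Components now {A} {B,D,F} {C} {E}
C–D (4): add. Components now {A} {B,C,D,F} {E}
A–B (5): add. Components now {A,B,C,D,F} {E}
C–F (6): skip — C and F already connected.
A–C (7): skip — A and C already connected.
A–E (9): add. Components now {A,B,C,D,E,F}
The 2nd edge added is B–F.

B-F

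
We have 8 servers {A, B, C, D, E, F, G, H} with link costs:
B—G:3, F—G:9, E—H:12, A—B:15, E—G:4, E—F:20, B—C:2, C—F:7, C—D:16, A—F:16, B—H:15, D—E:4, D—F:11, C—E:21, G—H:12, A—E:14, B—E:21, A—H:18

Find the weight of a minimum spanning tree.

Kruskal: consider edges lightest-first.
B—C (2): add — endpoints in different components.
B—G (3): add — endpoints in different components.
D—E (4): add — endpoints in different components.
E—G (4): add — endpoints in different components.
C—F (7): add — endpoints in different components.
F—G (9): skip — F and G already connected.
D—F (11): skip — D and F already connected.
E—H (12): add — endpoints in different components.
G—H (12): skip — G and H already connected.
A—E (14): add — endpoints in different components.
MST edges: B—C, B—G, D—E, E—G, C—F, E—H, A—E; total weight 2+3+4+4+7+12+14 = 46.

46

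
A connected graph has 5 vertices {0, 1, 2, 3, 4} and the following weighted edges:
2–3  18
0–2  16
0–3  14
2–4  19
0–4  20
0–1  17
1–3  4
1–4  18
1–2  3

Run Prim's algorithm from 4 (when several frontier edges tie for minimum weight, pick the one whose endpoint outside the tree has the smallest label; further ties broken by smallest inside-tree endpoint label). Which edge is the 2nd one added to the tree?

Grow the tree from 4 using Prim:
Step 1: frontier [1–4 18, 2–4 19, 0–4 20] → take 1–4 (18); add 1.
Step 2: frontier [1–2 3, 1–3 4, 0–1 17, 2–4 19, 0–4 20] → take 1–2 (3); add 2.
Step 3: frontier [1–3 4, 0–1 17, 0–2 16, 2–3 18, 0–4 20] → take 1–3 (4); add 3.
Step 4: frontier [0–1 17, 0–2 16, 0–3 14, 0–4 20] → take 0–3 (14); add 0.
The 2nd edge added is 1–2.

1-2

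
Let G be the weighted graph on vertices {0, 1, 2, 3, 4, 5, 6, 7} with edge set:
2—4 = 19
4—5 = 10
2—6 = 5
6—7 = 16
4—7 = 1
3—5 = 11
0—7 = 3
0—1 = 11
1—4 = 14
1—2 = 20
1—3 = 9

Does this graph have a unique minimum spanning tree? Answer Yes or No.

Kruskal's algorithm — process edges by increasing weight (ties by edge label):
4—7 (1): add — endpoints in different components.
0—7 (3): add — endpoints in different components.
2—6 (5): add — endpoints in different components.
1—3 (9): add — endpoints in different components.
4—5 (10): add — endpoints in different components.
0—1 (11): add — endpoints in different components.
3—5 (11): skip — 3 and 5 already connected.
1—4 (14): skip — 1 and 4 already connected.
6—7 (16): add — endpoints in different components.
Non-tree edge 3—5 has weight 11, equal to the heaviest edge on its tree cycle — swapping gives another MST of the same weight. Not unique.

No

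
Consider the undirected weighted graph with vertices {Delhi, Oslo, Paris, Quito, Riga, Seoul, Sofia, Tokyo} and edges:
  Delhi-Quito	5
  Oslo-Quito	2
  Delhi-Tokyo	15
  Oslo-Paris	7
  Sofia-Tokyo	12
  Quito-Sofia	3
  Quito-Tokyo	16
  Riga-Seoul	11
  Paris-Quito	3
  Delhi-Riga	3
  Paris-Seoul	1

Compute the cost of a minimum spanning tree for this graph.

29

Prim, starting at Paris.
Step 1: cheapest edge leaving the tree is Paris-Seoul (1); add Seoul.
Step 2: cheapest edge leaving the tree is Paris-Quito (3); add Quito.
Step 3: cheapest edge leaving the tree is Oslo-Quito (2); add Oslo.
Step 4: cheapest edge leaving the tree is Quito-Sofia (3); add Sofia.
Step 5: cheapest edge leaving the tree is Delhi-Quito (5); add Delhi.
Step 6: cheapest edge leaving the tree is Delhi-Riga (3); add Riga.
Step 7: cheapest edge leaving the tree is Sofia-Tokyo (12); add Tokyo.
MST edges: Paris-Seoul, Paris-Quito, Oslo-Quito, Quito-Sofia, Delhi-Quito, Delhi-Riga, Sofia-Tokyo; total weight 1+3+2+3+5+3+12 = 29.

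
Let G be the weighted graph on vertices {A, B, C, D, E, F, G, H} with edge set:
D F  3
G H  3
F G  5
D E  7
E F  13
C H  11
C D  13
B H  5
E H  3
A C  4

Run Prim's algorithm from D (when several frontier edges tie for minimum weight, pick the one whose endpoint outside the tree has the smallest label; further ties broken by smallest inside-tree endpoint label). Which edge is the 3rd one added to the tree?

G-H

Prim's algorithm from D:
Step 1: frontier [D F 3, D E 7, C D 13] → take D F (3); add F.
Step 2: frontier [D E 7, C D 13, F G 5, E F 13] → take F G (5); add G.
Step 3: frontier [D E 7, C D 13, E F 13, G H 3] → take G H (3); add H.
Step 4: frontier [D E 7, C D 13, E F 13, E H 3, B H 5, C H 11] → take E H (3); add E.
Step 5: frontier [C D 13, B H 5, C H 11] → take B H (5); add B.
Step 6: frontier [C D 13, C H 11] → take C H (11); add C.
Step 7: frontier [A C 4] → take A C (4); add A.
The 3rd edge added is G H.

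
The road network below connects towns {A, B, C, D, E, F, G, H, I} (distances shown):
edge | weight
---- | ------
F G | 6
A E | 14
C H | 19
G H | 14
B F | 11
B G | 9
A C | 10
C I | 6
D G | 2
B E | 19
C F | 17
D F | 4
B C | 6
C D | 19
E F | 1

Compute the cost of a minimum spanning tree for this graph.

52

Grow the tree from D using Prim:
Step 1: cheapest edge leaving the tree is D G (2); add G.
Step 2: cheapest edge leaving the tree is D F (4); add F.
Step 3: cheapest edge leaving the tree is E F (1); add E.
Step 4: cheapest edge leaving the tree is B G (9); add B.
Step 5: cheapest edge leaving the tree is B C (6); add C.
Step 6: cheapest edge leaving the tree is C I (6); add I.
Step 7: cheapest edge leaving the tree is A C (10); add A.
Step 8: cheapest edge leaving the tree is G H (14); add H.
MST edges: D G, D F, E F, B G, B C, C I, A C, G H; total weight 2+4+1+9+6+6+10+14 = 52.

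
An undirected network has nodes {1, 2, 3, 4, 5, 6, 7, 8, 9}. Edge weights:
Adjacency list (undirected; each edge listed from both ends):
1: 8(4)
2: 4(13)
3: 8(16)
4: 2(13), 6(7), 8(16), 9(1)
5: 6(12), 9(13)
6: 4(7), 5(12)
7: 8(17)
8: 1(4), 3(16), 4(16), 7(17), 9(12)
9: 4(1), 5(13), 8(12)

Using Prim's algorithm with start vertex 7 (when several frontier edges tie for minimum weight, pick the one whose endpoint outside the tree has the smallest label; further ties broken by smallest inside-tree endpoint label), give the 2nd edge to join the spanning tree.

Prim, starting at 7.
Step 1: frontier [7—8 17] → take 7—8 (17); add 8.
Step 2: frontier [1—8 4, 8—9 12, 3—8 16, 4—8 16] → take 1—8 (4); add 1.
Step 3: frontier [8—9 12, 3—8 16, 4—8 16] → take 8—9 (12); add 9.
Step 4: frontier [3—8 16, 4—8 16, 4—9 1, 5—9 13] → take 4—9 (1); add 4.
Step 5: frontier [4—6 7, 2—4 13, 3—8 16, 5—9 13] → take 4—6 (7); add 6.
Step 6: frontier [2—4 13, 5—6 12, 3—8 16, 5—9 13] → take 5—6 (12); add 5.
Step 7: frontier [2—4 13, 3—8 16] → take 2—4 (13); add 2.
Step 8: frontier [3—8 16] → take 3—8 (16); add 3.
The 2nd edge added is 1—8.

1-8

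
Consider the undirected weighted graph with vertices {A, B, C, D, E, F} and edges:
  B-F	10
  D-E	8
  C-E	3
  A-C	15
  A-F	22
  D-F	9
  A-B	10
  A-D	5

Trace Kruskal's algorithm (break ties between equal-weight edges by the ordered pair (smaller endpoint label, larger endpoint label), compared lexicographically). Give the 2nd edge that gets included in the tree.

Sort edges by weight, then run Kruskal:
C-E (3): add — endpoints in different components.
A-D (5): add — endpoints in different components.
D-E (8): add — endpoints in different components.
D-F (9): add — endpoints in different components.
A-B (10): add — endpoints in different components.
The 2nd edge added is A-D.

A-D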